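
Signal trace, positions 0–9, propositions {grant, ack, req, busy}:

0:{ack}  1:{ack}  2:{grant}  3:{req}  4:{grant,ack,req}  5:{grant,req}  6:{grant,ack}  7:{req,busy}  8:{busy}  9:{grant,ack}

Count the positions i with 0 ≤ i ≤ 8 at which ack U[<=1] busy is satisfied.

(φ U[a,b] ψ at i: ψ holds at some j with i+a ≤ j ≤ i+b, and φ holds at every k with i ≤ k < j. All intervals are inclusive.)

3

Evaluate at each i in [0,8]:
  i=0: ✗ (no rhs in [0,1])
  i=1: ✗ (no rhs in [1,2])
  i=2: ✗ (no rhs in [2,3])
  i=3: ✗ (no rhs in [3,4])
  i=4: ✗ (no rhs in [4,5])
  i=5: ✗ (no rhs in [5,6])
  i=6: ✓ (rhs at j=7; lhs holds on [6,6])
  i=7: ✓ (rhs at j=7)
  i=8: ✓ (rhs at j=8)
Positions where it holds: {6, 7, 8} → 3.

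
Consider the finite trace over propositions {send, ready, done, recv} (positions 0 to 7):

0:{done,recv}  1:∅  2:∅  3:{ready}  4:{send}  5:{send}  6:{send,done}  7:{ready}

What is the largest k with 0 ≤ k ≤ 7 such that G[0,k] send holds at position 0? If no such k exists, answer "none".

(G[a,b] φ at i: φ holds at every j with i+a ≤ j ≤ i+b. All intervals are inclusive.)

none

send must hold from j=0 onward; find where it first fails.
  j=0: fails → no k works.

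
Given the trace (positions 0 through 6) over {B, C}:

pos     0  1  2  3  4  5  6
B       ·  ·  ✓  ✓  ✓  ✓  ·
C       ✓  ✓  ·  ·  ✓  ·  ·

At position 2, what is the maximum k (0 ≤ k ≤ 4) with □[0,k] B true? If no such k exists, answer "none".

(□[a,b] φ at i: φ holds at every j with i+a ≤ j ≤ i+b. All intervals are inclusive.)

3

B must hold from j=2 onward; find where it first fails.
  j=2: holds
  j=3: holds
  j=4: holds
  j=5: holds
  j=6: fails
Holds on [2,5], so largest k = 3.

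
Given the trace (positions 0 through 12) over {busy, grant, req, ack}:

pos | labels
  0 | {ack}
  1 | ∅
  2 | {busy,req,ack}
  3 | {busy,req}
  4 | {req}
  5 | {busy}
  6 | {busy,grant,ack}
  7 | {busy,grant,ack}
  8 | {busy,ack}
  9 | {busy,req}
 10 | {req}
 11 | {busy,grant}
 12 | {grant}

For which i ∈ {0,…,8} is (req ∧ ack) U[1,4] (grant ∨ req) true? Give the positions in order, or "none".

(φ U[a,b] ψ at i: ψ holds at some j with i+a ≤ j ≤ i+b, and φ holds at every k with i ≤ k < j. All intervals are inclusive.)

2

Evaluate at each i in [0,8]:
  i=0: ✗ (lhs fails at k=0 before rhs at j=2)
  i=1: ✗ (lhs fails at k=1 before rhs at j=2)
  i=2: ✓ (rhs at j=3; lhs holds on [2,2])
  i=3: ✗ (lhs fails at k=3 before rhs at j=4)
  i=4: ✗ (lhs fails at k=4 before rhs at j=6)
  i=5: ✗ (lhs fails at k=5 before rhs at j=6)
  i=6: ✗ (lhs fails at k=6 before rhs at j=7)
  i=7: ✗ (lhs fails at k=7 before rhs at j=9)
  i=8: ✗ (lhs fails at k=8 before rhs at j=9)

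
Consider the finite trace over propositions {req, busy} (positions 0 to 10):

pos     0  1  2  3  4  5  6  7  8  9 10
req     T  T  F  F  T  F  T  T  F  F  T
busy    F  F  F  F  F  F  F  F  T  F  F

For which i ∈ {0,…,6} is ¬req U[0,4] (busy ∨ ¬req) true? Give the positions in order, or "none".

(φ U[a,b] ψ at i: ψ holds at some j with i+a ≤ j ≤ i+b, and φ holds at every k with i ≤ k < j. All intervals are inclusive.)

2, 3, 5

Evaluate at each i in [0,6]:
  i=0: ✗ (lhs fails at k=0 before rhs at j=2)
  i=1: ✗ (lhs fails at k=1 before rhs at j=2)
  i=2: ✓ (rhs at j=2)
  i=3: ✓ (rhs at j=3)
  i=4: ✗ (lhs fails at k=4 before rhs at j=5)
  i=5: ✓ (rhs at j=5)
  i=6: ✗ (lhs fails at k=6 before rhs at j=8)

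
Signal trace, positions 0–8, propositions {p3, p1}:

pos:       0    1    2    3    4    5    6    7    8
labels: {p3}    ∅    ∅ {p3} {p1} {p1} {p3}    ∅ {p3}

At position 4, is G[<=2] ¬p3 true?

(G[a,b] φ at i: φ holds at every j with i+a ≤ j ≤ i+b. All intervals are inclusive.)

No

Check ¬p3 at every j in [4,6]:
  j=4: true
  j=5: true
  j=6: false
Fails at j=6 → formula fails.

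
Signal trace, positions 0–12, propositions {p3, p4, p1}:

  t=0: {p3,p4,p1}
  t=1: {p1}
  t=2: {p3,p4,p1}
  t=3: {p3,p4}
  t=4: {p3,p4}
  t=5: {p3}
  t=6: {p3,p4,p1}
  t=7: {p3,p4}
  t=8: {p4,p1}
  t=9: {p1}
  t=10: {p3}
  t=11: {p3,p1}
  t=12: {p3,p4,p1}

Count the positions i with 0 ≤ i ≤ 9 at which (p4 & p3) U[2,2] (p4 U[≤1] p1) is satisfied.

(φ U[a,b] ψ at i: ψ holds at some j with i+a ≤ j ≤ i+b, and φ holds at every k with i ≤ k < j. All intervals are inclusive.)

1

Evaluate at each i in [0,9]:
  i=0: ✗ (lhs fails at k=1 before rhs at j=2)
  i=1: ✗ (no rhs in [3,3])
  i=2: ✗ (no rhs in [4,4])
  i=3: ✗ (no rhs in [5,5])
  i=4: ✗ (lhs fails at k=5 before rhs at j=6)
  i=5: ✗ (lhs fails at k=5 before rhs at j=7)
  i=6: ✓ (rhs at j=8; lhs holds on [6,7])
  i=7: ✗ (lhs fails at k=8 before rhs at j=9)
  i=8: ✗ (no rhs in [10,10])
  i=9: ✗ (lhs fails at k=9 before rhs at j=11)
Positions where it holds: {6} → 1.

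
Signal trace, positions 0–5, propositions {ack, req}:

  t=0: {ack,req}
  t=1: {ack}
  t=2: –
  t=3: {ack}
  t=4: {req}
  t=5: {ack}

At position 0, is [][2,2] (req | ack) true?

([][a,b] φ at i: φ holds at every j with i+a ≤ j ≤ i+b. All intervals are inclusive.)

Check (req | ack) at every j in [2,2]:
  j=2: false
Fails at j=2 → formula fails.

False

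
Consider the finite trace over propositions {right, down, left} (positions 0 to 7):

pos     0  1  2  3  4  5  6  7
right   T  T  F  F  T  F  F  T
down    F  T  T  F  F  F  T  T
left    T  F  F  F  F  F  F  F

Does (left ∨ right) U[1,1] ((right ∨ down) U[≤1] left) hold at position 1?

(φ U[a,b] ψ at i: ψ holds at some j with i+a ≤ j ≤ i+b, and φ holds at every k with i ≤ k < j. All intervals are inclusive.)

Need some j in [2,2] with ((right ∨ down) U[≤1] left), and (left ∨ right) at every k in [1,j-1].
  j=2: ((right ∨ down) U[≤1] left) — fails.
No j in the window works → until fails.

False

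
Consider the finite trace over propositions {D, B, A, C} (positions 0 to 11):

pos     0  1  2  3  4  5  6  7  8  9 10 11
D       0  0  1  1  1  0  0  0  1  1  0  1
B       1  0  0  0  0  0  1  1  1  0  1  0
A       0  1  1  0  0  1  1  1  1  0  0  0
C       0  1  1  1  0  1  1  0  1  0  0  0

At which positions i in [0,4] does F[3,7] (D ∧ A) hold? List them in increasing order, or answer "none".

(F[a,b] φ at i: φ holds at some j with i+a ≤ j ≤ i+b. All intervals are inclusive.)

1, 2, 3, 4

Evaluate at each i in [0,4]:
  i=0: ✗ (none in [3,7])
  i=1: ✓ (witness j=8)
  i=2: ✓ (witness j=8)
  i=3: ✓ (witness j=8)
  i=4: ✓ (witness j=8)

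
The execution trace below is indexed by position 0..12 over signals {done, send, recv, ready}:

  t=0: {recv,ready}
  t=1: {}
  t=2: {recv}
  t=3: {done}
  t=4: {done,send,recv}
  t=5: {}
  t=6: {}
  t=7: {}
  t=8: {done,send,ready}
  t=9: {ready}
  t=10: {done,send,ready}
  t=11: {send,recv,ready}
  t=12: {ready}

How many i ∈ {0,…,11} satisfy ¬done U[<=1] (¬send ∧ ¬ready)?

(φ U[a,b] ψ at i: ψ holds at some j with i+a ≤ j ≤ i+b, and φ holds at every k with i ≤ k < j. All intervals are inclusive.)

7

Evaluate at each i in [0,11]:
  i=0: ✓ (rhs at j=1; lhs holds on [0,0])
  i=1: ✓ (rhs at j=1)
  i=2: ✓ (rhs at j=2)
  i=3: ✓ (rhs at j=3)
  i=4: ✗ (lhs fails at k=4 before rhs at j=5)
  i=5: ✓ (rhs at j=5)
  i=6: ✓ (rhs at j=6)
  i=7: ✓ (rhs at j=7)
  i=8: ✗ (no rhs in [8,9])
  i=9: ✗ (no rhs in [9,10])
  i=10: ✗ (no rhs in [10,11])
  i=11: ✗ (no rhs in [11,12])
Positions where it holds: {0, 1, 2, 3, 5, 6, 7} → 7.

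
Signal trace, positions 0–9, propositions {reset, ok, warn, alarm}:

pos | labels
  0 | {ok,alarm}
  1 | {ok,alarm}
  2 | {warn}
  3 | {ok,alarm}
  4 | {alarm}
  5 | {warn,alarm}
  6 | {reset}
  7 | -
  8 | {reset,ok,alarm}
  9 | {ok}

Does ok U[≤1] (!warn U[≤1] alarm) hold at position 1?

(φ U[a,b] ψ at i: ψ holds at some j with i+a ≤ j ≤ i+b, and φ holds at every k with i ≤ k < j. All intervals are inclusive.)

Holds

Need some j in [1,2] with (!warn U[≤1] alarm), and ok at every k in [1,j-1].
  j=1: (!warn U[≤1] alarm) holds; no prefix to check → satisfied.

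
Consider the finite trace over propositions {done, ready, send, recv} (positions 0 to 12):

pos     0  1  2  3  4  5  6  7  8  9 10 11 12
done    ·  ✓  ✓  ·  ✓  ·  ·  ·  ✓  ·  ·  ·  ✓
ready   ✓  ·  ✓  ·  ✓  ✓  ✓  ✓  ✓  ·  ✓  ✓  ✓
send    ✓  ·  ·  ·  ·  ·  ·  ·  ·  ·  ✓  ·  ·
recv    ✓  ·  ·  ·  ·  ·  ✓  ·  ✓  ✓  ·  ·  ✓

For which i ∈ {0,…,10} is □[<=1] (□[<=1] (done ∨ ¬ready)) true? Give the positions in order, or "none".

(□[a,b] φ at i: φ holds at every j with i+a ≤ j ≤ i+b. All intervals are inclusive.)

Evaluate at each i in [0,10]:
  i=0: ✗ (fails at j=0)
  i=1: ✓ (all of [1,2])
  i=2: ✓ (all of [2,3])
  i=3: ✗ (fails at j=4)
  i=4: ✗ (fails at j=4)
  i=5: ✗ (fails at j=5)
  i=6: ✗ (fails at j=6)
  i=7: ✗ (fails at j=7)
  i=8: ✗ (fails at j=9)
  i=9: ✗ (fails at j=9)
  i=10: ✗ (fails at j=10)

1, 2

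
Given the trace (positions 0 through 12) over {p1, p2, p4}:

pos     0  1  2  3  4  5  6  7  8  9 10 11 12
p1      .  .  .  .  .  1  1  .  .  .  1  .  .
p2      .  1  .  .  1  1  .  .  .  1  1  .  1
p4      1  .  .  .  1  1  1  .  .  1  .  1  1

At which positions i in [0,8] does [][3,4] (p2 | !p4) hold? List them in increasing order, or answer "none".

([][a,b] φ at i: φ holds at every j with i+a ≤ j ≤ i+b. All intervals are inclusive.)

0, 1, 4, 5, 6

Evaluate at each i in [0,8]:
  i=0: ✓ (all of [3,4])
  i=1: ✓ (all of [4,5])
  i=2: ✗ (fails at j=6)
  i=3: ✗ (fails at j=6)
  i=4: ✓ (all of [7,8])
  i=5: ✓ (all of [8,9])
  i=6: ✓ (all of [9,10])
  i=7: ✗ (fails at j=11)
  i=8: ✗ (fails at j=11)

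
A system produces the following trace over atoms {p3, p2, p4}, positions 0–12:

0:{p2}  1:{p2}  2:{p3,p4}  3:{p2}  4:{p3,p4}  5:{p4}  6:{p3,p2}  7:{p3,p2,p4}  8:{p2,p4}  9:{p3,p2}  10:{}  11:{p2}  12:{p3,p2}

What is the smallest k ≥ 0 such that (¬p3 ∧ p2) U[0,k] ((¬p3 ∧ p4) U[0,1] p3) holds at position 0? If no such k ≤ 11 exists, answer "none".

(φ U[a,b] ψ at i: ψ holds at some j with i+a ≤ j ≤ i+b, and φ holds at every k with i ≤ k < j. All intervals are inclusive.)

2

Need earliest j ≥ 0 with ((¬p3 ∧ p4) U[0,1] p3), and (¬p3 ∧ p2) at every k in [0,j-1].
  j=0: rhs fails.
  j=1: rhs fails.
  j=2: rhs holds; lhs holds on [0,1]. k = 2.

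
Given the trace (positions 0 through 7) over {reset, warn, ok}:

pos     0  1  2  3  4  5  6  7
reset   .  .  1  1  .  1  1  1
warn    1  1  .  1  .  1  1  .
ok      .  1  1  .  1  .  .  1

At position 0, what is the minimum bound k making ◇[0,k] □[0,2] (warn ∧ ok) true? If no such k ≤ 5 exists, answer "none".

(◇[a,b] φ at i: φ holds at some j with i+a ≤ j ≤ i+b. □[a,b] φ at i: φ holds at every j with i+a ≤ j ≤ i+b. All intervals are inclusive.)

Scan j = 0,1,… for □[0,2] (warn ∧ ok):
  j=0: fails
  j=1: fails
  j=2: fails
  j=3: fails
  j=4: fails
  j=5: fails
No j in [0,5] satisfies it → none.

none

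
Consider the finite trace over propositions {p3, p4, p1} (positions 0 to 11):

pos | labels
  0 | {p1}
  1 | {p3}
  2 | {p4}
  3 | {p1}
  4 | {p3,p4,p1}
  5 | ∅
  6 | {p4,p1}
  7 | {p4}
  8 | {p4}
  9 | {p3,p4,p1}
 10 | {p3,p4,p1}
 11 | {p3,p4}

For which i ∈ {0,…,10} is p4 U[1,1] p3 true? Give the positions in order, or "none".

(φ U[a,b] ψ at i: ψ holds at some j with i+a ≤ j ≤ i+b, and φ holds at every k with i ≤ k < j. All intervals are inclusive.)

Evaluate at each i in [0,10]:
  i=0: ✗ (lhs fails at k=0 before rhs at j=1)
  i=1: ✗ (no rhs in [2,2])
  i=2: ✗ (no rhs in [3,3])
  i=3: ✗ (lhs fails at k=3 before rhs at j=4)
  i=4: ✗ (no rhs in [5,5])
  i=5: ✗ (no rhs in [6,6])
  i=6: ✗ (no rhs in [7,7])
  i=7: ✗ (no rhs in [8,8])
  i=8: ✓ (rhs at j=9; lhs holds on [8,8])
  i=9: ✓ (rhs at j=10; lhs holds on [9,9])
  i=10: ✓ (rhs at j=11; lhs holds on [10,10])

8, 9, 10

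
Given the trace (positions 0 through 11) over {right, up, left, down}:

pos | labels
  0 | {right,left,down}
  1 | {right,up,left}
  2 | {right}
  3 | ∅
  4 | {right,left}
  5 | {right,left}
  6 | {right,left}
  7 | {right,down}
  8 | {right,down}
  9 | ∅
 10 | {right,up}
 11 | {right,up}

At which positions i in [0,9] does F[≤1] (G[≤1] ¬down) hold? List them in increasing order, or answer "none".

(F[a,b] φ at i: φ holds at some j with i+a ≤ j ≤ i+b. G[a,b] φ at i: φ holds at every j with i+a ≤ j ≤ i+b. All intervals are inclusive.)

Evaluate at each i in [0,9]:
  i=0: ✓ (witness j=1)
  i=1: ✓ (witness j=1)
  i=2: ✓ (witness j=2)
  i=3: ✓ (witness j=3)
  i=4: ✓ (witness j=4)
  i=5: ✓ (witness j=5)
  i=6: ✗ (none in [6,7])
  i=7: ✗ (none in [7,8])
  i=8: ✓ (witness j=9)
  i=9: ✓ (witness j=9)

0, 1, 2, 3, 4, 5, 8, 9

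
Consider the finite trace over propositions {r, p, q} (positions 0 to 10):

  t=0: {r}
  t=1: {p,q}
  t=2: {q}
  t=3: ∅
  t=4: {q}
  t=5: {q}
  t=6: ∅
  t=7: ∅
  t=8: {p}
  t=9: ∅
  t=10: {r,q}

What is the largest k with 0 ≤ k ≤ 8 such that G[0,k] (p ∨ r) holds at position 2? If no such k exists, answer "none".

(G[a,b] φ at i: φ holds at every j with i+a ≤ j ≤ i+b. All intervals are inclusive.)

none

(p ∨ r) must hold from j=2 onward; find where it first fails.
  j=2: fails → no k works.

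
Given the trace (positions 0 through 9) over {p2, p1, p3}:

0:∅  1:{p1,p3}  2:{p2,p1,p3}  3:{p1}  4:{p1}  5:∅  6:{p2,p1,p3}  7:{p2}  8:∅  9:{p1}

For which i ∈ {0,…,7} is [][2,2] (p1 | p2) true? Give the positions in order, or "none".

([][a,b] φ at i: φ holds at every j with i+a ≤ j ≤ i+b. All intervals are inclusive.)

Evaluate at each i in [0,7]:
  i=0: ✓ (all of [2,2])
  i=1: ✓ (all of [3,3])
  i=2: ✓ (all of [4,4])
  i=3: ✗ (fails at j=5)
  i=4: ✓ (all of [6,6])
  i=5: ✓ (all of [7,7])
  i=6: ✗ (fails at j=8)
  i=7: ✓ (all of [9,9])

0, 1, 2, 4, 5, 7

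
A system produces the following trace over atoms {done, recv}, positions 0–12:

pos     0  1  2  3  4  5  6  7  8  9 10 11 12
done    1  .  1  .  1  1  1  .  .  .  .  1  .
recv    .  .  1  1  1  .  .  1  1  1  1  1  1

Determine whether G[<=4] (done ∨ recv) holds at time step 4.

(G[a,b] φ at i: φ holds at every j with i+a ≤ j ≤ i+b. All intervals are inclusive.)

Yes

Check (done ∨ recv) at every j in [4,8]:
  j=4: true
  j=5: true
  j=6: true
  j=7: true
  j=8: true
All positions satisfy it → formula holds.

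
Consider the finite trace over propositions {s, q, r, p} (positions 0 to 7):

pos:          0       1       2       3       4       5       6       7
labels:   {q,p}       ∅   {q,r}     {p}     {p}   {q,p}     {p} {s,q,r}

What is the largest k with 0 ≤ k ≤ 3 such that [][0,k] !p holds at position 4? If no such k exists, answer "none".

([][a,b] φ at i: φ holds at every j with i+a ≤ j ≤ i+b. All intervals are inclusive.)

none

!p must hold from j=4 onward; find where it first fails.
  j=4: fails → no k works.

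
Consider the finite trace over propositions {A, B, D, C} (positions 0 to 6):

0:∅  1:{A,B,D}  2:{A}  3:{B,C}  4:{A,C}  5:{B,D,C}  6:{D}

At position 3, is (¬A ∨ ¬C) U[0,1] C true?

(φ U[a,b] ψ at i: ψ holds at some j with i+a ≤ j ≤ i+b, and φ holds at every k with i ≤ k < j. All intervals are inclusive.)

Need some j in [3,4] with C, and (¬A ∨ ¬C) at every k in [3,j-1].
  j=3: C holds; no prefix to check → satisfied.

Holds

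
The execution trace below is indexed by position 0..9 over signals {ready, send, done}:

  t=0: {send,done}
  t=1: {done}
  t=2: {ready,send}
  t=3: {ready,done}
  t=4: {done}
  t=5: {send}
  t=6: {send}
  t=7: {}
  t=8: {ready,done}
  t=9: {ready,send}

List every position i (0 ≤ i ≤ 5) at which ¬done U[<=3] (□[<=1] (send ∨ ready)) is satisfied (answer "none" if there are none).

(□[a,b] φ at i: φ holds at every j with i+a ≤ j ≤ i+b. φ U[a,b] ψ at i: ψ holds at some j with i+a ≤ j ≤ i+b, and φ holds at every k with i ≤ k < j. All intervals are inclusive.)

Evaluate at each i in [0,5]:
  i=0: ✗ (lhs fails at k=0 before rhs at j=2)
  i=1: ✗ (lhs fails at k=1 before rhs at j=2)
  i=2: ✓ (rhs at j=2)
  i=3: ✗ (lhs fails at k=3 before rhs at j=5)
  i=4: ✗ (lhs fails at k=4 before rhs at j=5)
  i=5: ✓ (rhs at j=5)

2, 5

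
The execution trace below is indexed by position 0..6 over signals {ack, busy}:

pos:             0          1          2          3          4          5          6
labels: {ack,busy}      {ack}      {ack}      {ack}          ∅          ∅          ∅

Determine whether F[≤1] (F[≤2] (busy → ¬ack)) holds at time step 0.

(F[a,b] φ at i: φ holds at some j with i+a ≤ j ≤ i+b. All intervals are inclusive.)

Holds

Check F[≤2] (busy → ¬ack) at each j in [0,1]:
  j=0: holds (witness at 1)
  j=1: holds (witness at 1)
Found at j=0 → formula holds.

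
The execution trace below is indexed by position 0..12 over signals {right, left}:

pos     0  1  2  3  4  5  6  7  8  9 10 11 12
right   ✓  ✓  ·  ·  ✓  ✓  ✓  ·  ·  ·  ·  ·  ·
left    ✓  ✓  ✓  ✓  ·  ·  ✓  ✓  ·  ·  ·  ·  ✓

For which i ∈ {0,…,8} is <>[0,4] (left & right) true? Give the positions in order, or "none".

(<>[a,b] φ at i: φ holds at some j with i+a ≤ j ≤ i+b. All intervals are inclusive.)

0, 1, 2, 3, 4, 5, 6

Evaluate at each i in [0,8]:
  i=0: ✓ (witness j=0)
  i=1: ✓ (witness j=1)
  i=2: ✓ (witness j=6)
  i=3: ✓ (witness j=6)
  i=4: ✓ (witness j=6)
  i=5: ✓ (witness j=6)
  i=6: ✓ (witness j=6)
  i=7: ✗ (none in [7,11])
  i=8: ✗ (none in [8,12])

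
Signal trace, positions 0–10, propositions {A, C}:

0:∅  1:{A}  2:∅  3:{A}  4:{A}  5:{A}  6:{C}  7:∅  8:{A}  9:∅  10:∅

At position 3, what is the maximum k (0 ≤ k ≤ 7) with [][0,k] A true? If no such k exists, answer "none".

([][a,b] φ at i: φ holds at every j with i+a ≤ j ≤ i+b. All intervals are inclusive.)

A must hold from j=3 onward; find where it first fails.
  j=3: holds
  j=4: holds
  j=5: holds
  j=6: fails
Holds on [3,5], so largest k = 2.

2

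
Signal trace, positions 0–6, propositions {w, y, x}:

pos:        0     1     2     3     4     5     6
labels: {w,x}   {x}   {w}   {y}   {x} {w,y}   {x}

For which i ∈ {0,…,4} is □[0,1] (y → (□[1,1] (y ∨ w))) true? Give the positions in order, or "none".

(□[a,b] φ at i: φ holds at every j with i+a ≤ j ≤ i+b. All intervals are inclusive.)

0, 1

Evaluate at each i in [0,4]:
  i=0: ✓ (all of [0,1])
  i=1: ✓ (all of [1,2])
  i=2: ✗ (fails at j=3)
  i=3: ✗ (fails at j=3)
  i=4: ✗ (fails at j=5)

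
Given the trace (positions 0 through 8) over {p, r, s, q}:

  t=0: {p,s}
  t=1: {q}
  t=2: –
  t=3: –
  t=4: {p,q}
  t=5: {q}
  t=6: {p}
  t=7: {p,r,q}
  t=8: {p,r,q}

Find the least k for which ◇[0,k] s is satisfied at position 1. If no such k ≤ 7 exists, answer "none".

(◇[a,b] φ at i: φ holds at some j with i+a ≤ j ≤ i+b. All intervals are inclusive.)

none

Scan j = 1,2,… for s:
  j=1: fails
  j=2: fails
  j=3: fails
  j=4: fails
  j=5: fails
  j=6: fails
  j=7: fails
  j=8: fails
No j in [1,8] satisfies it → none.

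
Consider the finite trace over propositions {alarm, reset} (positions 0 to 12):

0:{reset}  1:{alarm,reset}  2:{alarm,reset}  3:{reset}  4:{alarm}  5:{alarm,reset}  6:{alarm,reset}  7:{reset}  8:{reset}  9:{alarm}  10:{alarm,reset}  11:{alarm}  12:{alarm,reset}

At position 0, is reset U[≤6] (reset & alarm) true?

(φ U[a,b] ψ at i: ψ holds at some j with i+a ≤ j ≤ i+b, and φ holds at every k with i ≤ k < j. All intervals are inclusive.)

Yes

Need some j in [0,6] with (reset & alarm), and reset at every k in [0,j-1].
  j=0: (reset & alarm) false.
  j=1: (reset & alarm) holds; reset holds at every k in [0,0] → satisfied.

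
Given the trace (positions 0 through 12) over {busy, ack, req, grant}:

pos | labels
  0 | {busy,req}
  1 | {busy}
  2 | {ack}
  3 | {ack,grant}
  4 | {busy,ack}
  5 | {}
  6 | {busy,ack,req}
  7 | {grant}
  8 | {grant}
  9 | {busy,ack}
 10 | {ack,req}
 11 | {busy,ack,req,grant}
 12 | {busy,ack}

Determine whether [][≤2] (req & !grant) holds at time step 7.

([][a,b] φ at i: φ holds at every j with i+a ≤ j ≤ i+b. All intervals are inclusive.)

No

Check (req & !grant) at every j in [7,9]:
  j=7: false
  j=8: false
  j=9: false
Fails at j=7 → formula fails.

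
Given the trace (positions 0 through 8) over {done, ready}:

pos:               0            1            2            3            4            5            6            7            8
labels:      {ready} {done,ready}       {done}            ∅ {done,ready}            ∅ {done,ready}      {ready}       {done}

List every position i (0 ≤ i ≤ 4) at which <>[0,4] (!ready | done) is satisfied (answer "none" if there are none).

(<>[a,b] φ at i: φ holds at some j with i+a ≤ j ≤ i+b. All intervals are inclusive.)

0, 1, 2, 3, 4

Evaluate at each i in [0,4]:
  i=0: ✓ (witness j=1)
  i=1: ✓ (witness j=1)
  i=2: ✓ (witness j=2)
  i=3: ✓ (witness j=3)
  i=4: ✓ (witness j=4)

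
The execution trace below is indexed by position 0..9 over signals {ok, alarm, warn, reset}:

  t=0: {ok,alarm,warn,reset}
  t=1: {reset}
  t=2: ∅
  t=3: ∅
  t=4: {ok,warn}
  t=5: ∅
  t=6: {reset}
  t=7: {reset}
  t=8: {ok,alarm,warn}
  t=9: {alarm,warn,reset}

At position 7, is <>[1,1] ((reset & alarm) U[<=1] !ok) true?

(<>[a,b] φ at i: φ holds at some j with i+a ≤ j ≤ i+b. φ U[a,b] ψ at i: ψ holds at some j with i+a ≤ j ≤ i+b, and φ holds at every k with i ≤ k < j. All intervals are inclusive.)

Check ((reset & alarm) U[<=1] !ok) at each j in [8,8]:
  j=8: fails
No position in the window satisfies it → formula fails.

False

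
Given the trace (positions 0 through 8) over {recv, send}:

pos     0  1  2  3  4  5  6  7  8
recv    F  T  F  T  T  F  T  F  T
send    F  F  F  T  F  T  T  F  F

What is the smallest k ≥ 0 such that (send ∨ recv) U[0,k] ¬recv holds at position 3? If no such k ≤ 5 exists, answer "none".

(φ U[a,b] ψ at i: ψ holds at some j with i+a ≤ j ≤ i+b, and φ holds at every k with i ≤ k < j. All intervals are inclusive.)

Need earliest j ≥ 3 with ¬recv, and (send ∨ recv) at every k in [3,j-1].
  j=3: rhs fails.
  j=4: rhs fails.
  j=5: rhs holds; lhs holds on [3,4]. k = 2.

2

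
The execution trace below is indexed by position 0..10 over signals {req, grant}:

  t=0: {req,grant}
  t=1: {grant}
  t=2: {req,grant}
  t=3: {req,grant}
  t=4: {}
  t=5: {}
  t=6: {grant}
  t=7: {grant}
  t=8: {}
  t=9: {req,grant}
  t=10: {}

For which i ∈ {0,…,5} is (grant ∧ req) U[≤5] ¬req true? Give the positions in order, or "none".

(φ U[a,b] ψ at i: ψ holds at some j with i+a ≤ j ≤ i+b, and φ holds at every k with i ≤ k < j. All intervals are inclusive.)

0, 1, 2, 3, 4, 5

Evaluate at each i in [0,5]:
  i=0: ✓ (rhs at j=1; lhs holds on [0,0])
  i=1: ✓ (rhs at j=1)
  i=2: ✓ (rhs at j=4; lhs holds on [2,3])
  i=3: ✓ (rhs at j=4; lhs holds on [3,3])
  i=4: ✓ (rhs at j=4)
  i=5: ✓ (rhs at j=5)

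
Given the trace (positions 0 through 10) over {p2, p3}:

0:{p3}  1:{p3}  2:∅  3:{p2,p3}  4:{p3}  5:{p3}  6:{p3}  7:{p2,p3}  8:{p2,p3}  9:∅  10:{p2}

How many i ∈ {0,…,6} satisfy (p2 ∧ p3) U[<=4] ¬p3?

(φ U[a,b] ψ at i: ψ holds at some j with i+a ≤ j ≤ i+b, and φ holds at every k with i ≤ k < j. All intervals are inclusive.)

1

Evaluate at each i in [0,6]:
  i=0: ✗ (lhs fails at k=0 before rhs at j=2)
  i=1: ✗ (lhs fails at k=1 before rhs at j=2)
  i=2: ✓ (rhs at j=2)
  i=3: ✗ (no rhs in [3,7])
  i=4: ✗ (no rhs in [4,8])
  i=5: ✗ (lhs fails at k=5 before rhs at j=9)
  i=6: ✗ (lhs fails at k=6 before rhs at j=9)
Positions where it holds: {2} → 1.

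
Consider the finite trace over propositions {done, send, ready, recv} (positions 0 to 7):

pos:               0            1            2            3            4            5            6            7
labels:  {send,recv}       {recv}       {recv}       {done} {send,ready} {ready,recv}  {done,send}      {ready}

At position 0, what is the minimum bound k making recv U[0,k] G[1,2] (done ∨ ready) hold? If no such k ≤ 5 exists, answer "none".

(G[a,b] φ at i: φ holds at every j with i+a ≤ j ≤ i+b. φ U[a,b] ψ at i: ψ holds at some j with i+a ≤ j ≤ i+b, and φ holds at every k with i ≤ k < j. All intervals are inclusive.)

Need earliest j ≥ 0 with G[1,2] (done ∨ ready), and recv at every k in [0,j-1].
  j=0: rhs fails.
  j=1: rhs fails.
  j=2: rhs holds; lhs holds on [0,1]. k = 2.

2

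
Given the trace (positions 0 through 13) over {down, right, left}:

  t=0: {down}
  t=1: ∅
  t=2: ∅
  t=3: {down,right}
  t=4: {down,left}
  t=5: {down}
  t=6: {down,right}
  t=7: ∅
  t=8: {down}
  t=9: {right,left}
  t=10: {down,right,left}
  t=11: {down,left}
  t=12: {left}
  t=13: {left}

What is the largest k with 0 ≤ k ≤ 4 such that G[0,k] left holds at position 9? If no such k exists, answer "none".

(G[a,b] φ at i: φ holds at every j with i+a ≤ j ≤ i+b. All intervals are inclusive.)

left must hold from j=9 onward; find where it first fails.
  j=9: holds
  j=10: holds
  j=11: holds
  j=12: holds
  j=13: holds
Holds through j=13; largest k = 4.

4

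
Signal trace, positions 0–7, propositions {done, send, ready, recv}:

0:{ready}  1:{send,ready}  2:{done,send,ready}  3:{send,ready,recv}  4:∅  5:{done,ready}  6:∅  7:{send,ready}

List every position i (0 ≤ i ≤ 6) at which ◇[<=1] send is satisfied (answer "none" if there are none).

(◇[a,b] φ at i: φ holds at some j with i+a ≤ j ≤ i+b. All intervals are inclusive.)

Evaluate at each i in [0,6]:
  i=0: ✓ (witness j=1)
  i=1: ✓ (witness j=1)
  i=2: ✓ (witness j=2)
  i=3: ✓ (witness j=3)
  i=4: ✗ (none in [4,5])
  i=5: ✗ (none in [5,6])
  i=6: ✓ (witness j=7)

0, 1, 2, 3, 6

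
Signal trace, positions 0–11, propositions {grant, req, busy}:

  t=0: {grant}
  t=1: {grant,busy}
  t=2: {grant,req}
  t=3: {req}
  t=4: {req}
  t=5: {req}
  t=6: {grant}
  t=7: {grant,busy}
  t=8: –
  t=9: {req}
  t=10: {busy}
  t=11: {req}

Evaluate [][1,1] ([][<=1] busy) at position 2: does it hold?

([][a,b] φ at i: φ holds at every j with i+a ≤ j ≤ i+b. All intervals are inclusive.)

Does not hold

Check [][<=1] busy at every j in [3,3]:
  j=3: fails at 3
Fails at j=3 → formula fails.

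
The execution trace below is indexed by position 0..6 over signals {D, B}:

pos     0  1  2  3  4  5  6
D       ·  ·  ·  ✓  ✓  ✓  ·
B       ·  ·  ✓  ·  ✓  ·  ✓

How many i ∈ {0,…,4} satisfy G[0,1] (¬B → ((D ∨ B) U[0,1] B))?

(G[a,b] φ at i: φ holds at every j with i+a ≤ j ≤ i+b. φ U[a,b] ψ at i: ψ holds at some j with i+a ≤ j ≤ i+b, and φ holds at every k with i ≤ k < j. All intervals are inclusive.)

Evaluate at each i in [0,4]:
  i=0: ✗ (fails at j=0)
  i=1: ✗ (fails at j=1)
  i=2: ✓ (all of [2,3])
  i=3: ✓ (all of [3,4])
  i=4: ✓ (all of [4,5])
Positions where it holds: {2, 3, 4} → 3.

3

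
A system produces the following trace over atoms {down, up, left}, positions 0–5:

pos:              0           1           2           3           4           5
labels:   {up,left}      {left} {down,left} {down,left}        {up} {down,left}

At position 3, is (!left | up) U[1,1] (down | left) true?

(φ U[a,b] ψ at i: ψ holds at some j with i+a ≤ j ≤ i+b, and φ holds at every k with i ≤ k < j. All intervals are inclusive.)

False

Need some j in [4,4] with (down | left), and (!left | up) at every k in [3,j-1].
  j=4: (down | left) false.
No j in the window works → until fails.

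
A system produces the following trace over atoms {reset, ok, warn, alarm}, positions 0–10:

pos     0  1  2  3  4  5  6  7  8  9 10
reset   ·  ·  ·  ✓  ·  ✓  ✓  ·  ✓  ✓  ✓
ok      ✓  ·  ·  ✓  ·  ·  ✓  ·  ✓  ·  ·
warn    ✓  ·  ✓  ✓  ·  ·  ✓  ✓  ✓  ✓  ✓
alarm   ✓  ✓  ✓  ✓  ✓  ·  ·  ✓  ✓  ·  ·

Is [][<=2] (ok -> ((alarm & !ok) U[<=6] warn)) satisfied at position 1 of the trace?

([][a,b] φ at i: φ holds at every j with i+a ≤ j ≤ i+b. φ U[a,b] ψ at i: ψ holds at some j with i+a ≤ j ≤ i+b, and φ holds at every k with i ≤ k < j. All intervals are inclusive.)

Holds

Check (ok -> ((alarm & !ok) U[<=6] warn)) at every j in [1,3]:
  j=1: antecedent false → ✓
  j=2: antecedent false → ✓
  j=3: antecedent true; consequent holds → ✓
All positions satisfy it → formula holds.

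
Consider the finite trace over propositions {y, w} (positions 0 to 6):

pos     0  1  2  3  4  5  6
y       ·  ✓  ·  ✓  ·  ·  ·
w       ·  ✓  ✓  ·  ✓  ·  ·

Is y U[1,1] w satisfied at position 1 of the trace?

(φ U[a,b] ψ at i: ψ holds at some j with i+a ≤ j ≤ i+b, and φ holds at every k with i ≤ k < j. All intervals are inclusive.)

Need some j in [2,2] with w, and y at every k in [1,j-1].
  j=2: w holds; y holds at every k in [1,1] → satisfied.

Holds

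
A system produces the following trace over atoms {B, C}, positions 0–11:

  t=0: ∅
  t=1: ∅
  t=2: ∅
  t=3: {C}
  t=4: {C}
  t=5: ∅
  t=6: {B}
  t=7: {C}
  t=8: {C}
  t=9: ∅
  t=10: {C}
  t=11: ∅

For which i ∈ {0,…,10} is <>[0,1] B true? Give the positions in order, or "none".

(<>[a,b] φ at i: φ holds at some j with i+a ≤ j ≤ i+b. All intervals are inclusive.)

Evaluate at each i in [0,10]:
  i=0: ✗ (none in [0,1])
  i=1: ✗ (none in [1,2])
  i=2: ✗ (none in [2,3])
  i=3: ✗ (none in [3,4])
  i=4: ✗ (none in [4,5])
  i=5: ✓ (witness j=6)
  i=6: ✓ (witness j=6)
  i=7: ✗ (none in [7,8])
  i=8: ✗ (none in [8,9])
  i=9: ✗ (none in [9,10])
  i=10: ✗ (none in [10,11])

5, 6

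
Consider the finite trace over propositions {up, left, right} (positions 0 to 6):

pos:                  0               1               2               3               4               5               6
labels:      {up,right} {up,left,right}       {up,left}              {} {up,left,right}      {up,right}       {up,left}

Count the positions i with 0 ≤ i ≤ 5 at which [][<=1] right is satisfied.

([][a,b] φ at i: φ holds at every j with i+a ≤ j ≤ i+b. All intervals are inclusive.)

2

Evaluate at each i in [0,5]:
  i=0: ✓ (all of [0,1])
  i=1: ✗ (fails at j=2)
  i=2: ✗ (fails at j=2)
  i=3: ✗ (fails at j=3)
  i=4: ✓ (all of [4,5])
  i=5: ✗ (fails at j=6)
Positions where it holds: {0, 4} → 2.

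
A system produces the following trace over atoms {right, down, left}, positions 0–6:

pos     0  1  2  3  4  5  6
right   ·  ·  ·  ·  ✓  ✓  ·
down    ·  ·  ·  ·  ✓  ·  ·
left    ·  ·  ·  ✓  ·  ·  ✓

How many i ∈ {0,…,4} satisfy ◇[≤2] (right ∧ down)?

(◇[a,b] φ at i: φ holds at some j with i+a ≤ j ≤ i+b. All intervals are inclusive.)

Evaluate at each i in [0,4]:
  i=0: ✗ (none in [0,2])
  i=1: ✗ (none in [1,3])
  i=2: ✓ (witness j=4)
  i=3: ✓ (witness j=4)
  i=4: ✓ (witness j=4)
Positions where it holds: {2, 3, 4} → 3.

3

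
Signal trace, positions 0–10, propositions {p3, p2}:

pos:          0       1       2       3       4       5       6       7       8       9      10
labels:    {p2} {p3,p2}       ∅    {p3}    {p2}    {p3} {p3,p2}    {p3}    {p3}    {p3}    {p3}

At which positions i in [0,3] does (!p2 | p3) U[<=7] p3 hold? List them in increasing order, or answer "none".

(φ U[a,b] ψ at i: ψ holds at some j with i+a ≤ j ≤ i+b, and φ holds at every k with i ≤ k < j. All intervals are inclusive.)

1, 2, 3

Evaluate at each i in [0,3]:
  i=0: ✗ (lhs fails at k=0 before rhs at j=1)
  i=1: ✓ (rhs at j=1)
  i=2: ✓ (rhs at j=3; lhs holds on [2,2])
  i=3: ✓ (rhs at j=3)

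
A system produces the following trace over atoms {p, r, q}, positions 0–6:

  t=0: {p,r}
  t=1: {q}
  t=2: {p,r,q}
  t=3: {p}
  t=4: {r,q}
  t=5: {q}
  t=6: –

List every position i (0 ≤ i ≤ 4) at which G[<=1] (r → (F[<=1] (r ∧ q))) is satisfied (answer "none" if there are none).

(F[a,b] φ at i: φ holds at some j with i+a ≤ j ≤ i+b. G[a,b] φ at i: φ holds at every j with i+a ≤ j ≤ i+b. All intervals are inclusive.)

1, 2, 3, 4

Evaluate at each i in [0,4]:
  i=0: ✗ (fails at j=0)
  i=1: ✓ (all of [1,2])
  i=2: ✓ (all of [2,3])
  i=3: ✓ (all of [3,4])
  i=4: ✓ (all of [4,5])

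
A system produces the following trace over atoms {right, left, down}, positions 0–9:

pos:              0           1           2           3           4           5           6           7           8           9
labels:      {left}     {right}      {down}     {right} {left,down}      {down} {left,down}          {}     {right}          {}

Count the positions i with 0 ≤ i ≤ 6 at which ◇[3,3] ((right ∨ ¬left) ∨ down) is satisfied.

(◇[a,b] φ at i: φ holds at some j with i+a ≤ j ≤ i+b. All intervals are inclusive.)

7

Evaluate at each i in [0,6]:
  i=0: ✓ (witness j=3)
  i=1: ✓ (witness j=4)
  i=2: ✓ (witness j=5)
  i=3: ✓ (witness j=6)
  i=4: ✓ (witness j=7)
  i=5: ✓ (witness j=8)
  i=6: ✓ (witness j=9)
Positions where it holds: {0, 1, 2, 3, 4, 5, 6} → 7.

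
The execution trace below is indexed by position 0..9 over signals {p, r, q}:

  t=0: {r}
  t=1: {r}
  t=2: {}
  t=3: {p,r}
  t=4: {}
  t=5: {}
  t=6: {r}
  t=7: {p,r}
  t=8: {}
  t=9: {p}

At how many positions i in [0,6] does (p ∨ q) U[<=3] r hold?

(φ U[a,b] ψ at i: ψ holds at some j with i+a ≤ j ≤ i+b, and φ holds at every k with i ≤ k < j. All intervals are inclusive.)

4

Evaluate at each i in [0,6]:
  i=0: ✓ (rhs at j=0)
  i=1: ✓ (rhs at j=1)
  i=2: ✗ (lhs fails at k=2 before rhs at j=3)
  i=3: ✓ (rhs at j=3)
  i=4: ✗ (lhs fails at k=4 before rhs at j=6)
  i=5: ✗ (lhs fails at k=5 before rhs at j=6)
  i=6: ✓ (rhs at j=6)
Positions where it holds: {0, 1, 3, 6} → 4.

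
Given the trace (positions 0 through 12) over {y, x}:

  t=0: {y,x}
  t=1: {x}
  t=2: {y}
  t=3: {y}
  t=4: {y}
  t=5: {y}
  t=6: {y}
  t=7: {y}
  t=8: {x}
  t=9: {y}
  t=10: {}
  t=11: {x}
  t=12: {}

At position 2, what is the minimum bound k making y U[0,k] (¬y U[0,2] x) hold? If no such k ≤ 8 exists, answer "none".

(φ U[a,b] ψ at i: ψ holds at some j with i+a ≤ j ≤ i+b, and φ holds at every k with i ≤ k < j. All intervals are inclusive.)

Need earliest j ≥ 2 with (¬y U[0,2] x), and y at every k in [2,j-1].
  j=2: rhs fails.
  j=3: rhs fails.
  j=4: rhs fails.
  j=5: rhs fails.
  j=6: rhs fails.
  j=7: rhs fails.
  j=8: rhs holds; lhs holds on [2,7]. k = 6.

6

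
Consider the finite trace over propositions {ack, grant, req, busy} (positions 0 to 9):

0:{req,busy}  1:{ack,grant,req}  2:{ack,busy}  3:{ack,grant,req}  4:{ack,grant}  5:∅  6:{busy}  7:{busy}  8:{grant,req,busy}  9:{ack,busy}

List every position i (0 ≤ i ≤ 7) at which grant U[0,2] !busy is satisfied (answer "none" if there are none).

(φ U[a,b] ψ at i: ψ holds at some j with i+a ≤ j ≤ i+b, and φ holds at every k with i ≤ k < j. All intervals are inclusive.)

1, 3, 4, 5

Evaluate at each i in [0,7]:
  i=0: ✗ (lhs fails at k=0 before rhs at j=1)
  i=1: ✓ (rhs at j=1)
  i=2: ✗ (lhs fails at k=2 before rhs at j=3)
  i=3: ✓ (rhs at j=3)
  i=4: ✓ (rhs at j=4)
  i=5: ✓ (rhs at j=5)
  i=6: ✗ (no rhs in [6,8])
  i=7: ✗ (no rhs in [7,9])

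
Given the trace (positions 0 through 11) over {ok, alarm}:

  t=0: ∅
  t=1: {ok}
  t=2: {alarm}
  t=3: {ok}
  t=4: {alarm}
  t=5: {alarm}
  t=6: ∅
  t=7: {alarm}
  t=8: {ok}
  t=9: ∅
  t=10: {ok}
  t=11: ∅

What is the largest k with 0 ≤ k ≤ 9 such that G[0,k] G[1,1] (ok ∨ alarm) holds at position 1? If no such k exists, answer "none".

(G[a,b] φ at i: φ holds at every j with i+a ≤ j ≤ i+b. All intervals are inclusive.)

G[1,1] (ok ∨ alarm) must hold from j=1 onward; find where it first fails.
  j=1: holds
  j=2: holds
  j=3: holds
  j=4: holds
  j=5: fails
Holds on [1,4], so largest k = 3.

3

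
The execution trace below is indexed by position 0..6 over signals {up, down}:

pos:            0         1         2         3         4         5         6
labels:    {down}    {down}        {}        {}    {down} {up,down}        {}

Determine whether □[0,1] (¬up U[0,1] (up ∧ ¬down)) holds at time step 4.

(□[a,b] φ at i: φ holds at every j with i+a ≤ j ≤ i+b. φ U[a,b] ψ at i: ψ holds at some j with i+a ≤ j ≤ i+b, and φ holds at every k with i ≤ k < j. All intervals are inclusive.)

No

Check (¬up U[0,1] (up ∧ ¬down)) at every j in [4,5]:
  j=4: fails
  j=5: fails
Fails at j=4 → formula fails.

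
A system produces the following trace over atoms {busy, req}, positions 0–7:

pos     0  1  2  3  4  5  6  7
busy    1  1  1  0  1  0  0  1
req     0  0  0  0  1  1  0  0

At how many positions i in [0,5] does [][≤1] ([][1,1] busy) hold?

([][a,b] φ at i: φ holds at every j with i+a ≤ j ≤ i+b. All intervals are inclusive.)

1

Evaluate at each i in [0,5]:
  i=0: ✓ (all of [0,1])
  i=1: ✗ (fails at j=2)
  i=2: ✗ (fails at j=2)
  i=3: ✗ (fails at j=4)
  i=4: ✗ (fails at j=4)
  i=5: ✗ (fails at j=5)
Positions where it holds: {0} → 1.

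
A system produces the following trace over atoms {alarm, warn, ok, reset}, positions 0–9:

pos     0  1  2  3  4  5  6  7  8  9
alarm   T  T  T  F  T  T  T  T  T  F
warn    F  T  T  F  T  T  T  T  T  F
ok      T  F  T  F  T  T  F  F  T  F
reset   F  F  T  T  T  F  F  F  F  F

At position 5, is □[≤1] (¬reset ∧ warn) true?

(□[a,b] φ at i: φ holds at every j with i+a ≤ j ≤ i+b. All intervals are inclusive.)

Yes

Check (¬reset ∧ warn) at every j in [5,6]:
  j=5: true
  j=6: true
All positions satisfy it → formula holds.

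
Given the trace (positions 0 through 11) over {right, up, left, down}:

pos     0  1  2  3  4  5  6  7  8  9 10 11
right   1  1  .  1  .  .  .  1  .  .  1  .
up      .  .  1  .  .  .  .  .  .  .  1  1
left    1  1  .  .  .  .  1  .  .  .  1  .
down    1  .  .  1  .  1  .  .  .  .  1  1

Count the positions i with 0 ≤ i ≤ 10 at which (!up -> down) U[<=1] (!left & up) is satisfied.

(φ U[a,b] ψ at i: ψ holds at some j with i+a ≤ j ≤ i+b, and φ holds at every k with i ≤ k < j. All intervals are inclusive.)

Evaluate at each i in [0,10]:
  i=0: ✗ (no rhs in [0,1])
  i=1: ✗ (lhs fails at k=1 before rhs at j=2)
  i=2: ✓ (rhs at j=2)
  i=3: ✗ (no rhs in [3,4])
  i=4: ✗ (no rhs in [4,5])
  i=5: ✗ (no rhs in [5,6])
  i=6: ✗ (no rhs in [6,7])
  i=7: ✗ (no rhs in [7,8])
  i=8: ✗ (no rhs in [8,9])
  i=9: ✗ (no rhs in [9,10])
  i=10: ✓ (rhs at j=11; lhs holds on [10,10])
Positions where it holds: {2, 10} → 2.

2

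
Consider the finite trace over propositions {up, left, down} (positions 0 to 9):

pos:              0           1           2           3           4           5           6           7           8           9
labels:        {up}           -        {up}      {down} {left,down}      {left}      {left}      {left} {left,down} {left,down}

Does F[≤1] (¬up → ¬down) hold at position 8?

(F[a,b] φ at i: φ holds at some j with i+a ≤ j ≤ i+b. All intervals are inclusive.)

False

Check (¬up → ¬down) at each j in [8,9]:
  j=8: false
  j=9: false
No position in the window satisfies it → formula fails.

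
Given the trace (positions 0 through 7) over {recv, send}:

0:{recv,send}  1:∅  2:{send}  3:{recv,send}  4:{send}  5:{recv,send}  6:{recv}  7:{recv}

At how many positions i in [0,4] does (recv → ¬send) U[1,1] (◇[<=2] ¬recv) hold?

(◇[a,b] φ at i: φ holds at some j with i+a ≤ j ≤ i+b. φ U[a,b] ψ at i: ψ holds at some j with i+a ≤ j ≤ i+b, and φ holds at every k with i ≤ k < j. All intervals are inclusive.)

2

Evaluate at each i in [0,4]:
  i=0: ✗ (lhs fails at k=0 before rhs at j=1)
  i=1: ✓ (rhs at j=2; lhs holds on [1,1])
  i=2: ✓ (rhs at j=3; lhs holds on [2,2])
  i=3: ✗ (lhs fails at k=3 before rhs at j=4)
  i=4: ✗ (no rhs in [5,5])
Positions where it holds: {1, 2} → 2.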